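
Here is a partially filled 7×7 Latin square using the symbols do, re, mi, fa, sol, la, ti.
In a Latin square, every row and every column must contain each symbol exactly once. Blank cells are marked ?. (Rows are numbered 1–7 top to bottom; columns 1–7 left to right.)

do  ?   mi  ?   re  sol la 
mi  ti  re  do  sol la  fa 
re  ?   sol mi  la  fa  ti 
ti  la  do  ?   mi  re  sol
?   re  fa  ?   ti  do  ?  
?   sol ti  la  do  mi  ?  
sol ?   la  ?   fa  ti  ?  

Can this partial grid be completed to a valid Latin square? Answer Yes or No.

No row or column among the givens repeats a symbol, and propagating forced cells runs into no contradiction.
One valid completion exists (for instance, do fa mi ti re sol la / mi ti re do sol la fa / re do sol mi la fa ti / ti la do fa mi re sol / la re fa sol ti do mi / fa sol ti la do mi re / sol mi la re fa ti do).

Yes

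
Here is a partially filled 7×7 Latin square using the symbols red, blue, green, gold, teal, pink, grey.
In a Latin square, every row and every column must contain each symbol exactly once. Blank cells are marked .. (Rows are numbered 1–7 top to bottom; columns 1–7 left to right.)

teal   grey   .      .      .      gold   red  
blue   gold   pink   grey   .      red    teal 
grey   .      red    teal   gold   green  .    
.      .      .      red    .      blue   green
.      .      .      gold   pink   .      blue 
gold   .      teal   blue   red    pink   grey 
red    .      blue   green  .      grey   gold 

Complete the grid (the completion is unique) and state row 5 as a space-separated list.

green red grey gold pink teal blue

Row 5, column 1: row 5 has {blue, gold, pink} and column 1 has {red, blue, gold, teal, grey}, leaving only green.
Row 5, column 3: row 5 has {blue, green, gold, pink} and column 3 has {red, blue, teal, pink}, leaving only grey.
Row 5, column 6: row 5 has {blue, green, gold, pink, grey} and column 6 has {red, blue, green, gold, pink, grey}, leaving only teal.
Row 5, column 2: row 5 has {blue, green, gold, teal, pink, grey} and column 2 has {gold, grey}, leaving only red.
So row 5 reads: green red grey gold pink teal blue.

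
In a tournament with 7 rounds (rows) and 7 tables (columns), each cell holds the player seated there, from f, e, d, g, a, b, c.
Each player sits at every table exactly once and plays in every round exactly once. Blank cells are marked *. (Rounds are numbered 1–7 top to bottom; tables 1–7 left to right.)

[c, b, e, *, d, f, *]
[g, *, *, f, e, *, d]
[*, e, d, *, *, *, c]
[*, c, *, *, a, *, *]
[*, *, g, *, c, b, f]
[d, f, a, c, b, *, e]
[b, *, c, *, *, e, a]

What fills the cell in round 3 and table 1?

f

Round 1, table 7: round 1 has {f, e, d, b, c} and table 7 has {f, e, d, a, c}, leaving only g.
Round 1, table 4: round 1 has {f, e, d, g, b, c} and table 4 has {f, c}, leaving only a.
Round 2, table 2: round 2 has {f, e, d, g} and table 2 has {f, e, b, c}, leaving only a.
Round 2, table 3: round 2 has {f, e, d, g, a} and table 3 has {e, d, g, a, c}, leaving only b.
Round 2, table 6: round 2 has {f, e, d, g, a, b} and table 6 has {f, e, b}, leaving only c.
Round 4, table 3: round 4 has {a, c} and table 3 has {e, d, g, a, b, c}, leaving only f.
Round 4, table 1: round 4 has {f, a, c} and table 1 has {d, g, b, c}, leaving only e.
Round 4, table 7: round 4 has {f, e, a, c} and table 7 has {f, e, d, g, a, c}, leaving only b.
Round 5, table 1: round 5 has {f, g, b, c} and table 1 has {e, d, g, b, c}, leaving only a.
Round 3 already has {e, d, c} and table 1 already has {e, d, g, a, b, c}, so round 3, table 1 must be f.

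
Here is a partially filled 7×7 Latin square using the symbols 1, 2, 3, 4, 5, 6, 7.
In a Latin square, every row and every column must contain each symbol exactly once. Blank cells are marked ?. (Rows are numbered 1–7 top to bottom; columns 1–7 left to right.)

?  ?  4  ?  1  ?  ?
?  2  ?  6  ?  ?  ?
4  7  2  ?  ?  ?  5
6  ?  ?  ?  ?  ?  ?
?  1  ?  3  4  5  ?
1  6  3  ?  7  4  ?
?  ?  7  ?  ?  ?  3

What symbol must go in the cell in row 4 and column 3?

5

Row 3, column 4: row 3 has {2, 4, 5, 7} and column 4 has {3, 6}, leaving only 1.
Row 5, column 3: row 5 has {1, 3, 4, 5} and column 3 has {2, 3, 4, 7}, leaving only 6.
Row 6, column 7: row 6 has {1, 3, 4, 6, 7} and column 7 has {3, 5}, leaving only 2.
Row 5, column 7: row 5 has {1, 3, 4, 5, 6} and column 7 has {2, 3, 5}, leaving only 7.
Row 1, column 7: row 1 has {1, 4} and column 7 has {2, 3, 5, 7}, leaving only 6.
Row 5, column 1: row 5 has {1, 3, 4, 5, 6, 7} and column 1 has {1, 4, 6}, leaving only 2.
Row 6, column 4: row 6 has {1, 2, 3, 4, 6, 7} and column 4 has {1, 3, 6}, leaving only 5.
Row 7, column 1: row 7 has {3, 7} and column 1 has {1, 2, 4, 6}, leaving only 5.
Row 7, column 2: row 7 has {3, 5, 7} and column 2 has {1, 2, 6, 7}, leaving only 4.
Row 7, column 4: row 7 has {3, 4, 5, 7} and column 4 has {1, 3, 5, 6}, leaving only 2.
Row 1, column 4: row 1 has {1, 4, 6} and column 4 has {1, 2, 3, 5, 6}, leaving only 7.
Row 1, column 1: row 1 has {1, 4, 6, 7} and column 1 has {1, 2, 4, 5, 6}, leaving only 3.
Row 1, column 2: row 1 has {1, 3, 4, 6, 7} and column 2 has {1, 2, 4, 6, 7}, leaving only 5.
Row 1, column 6: row 1 has {1, 3, 4, 5, 6, 7} and column 6 has {4, 5}, leaving only 2.
Row 2, column 1: row 2 has {2, 6} and column 1 has {1, 2, 3, 4, 5, 6}, leaving only 7.
Row 4, column 2: row 4 has {6} and column 2 has {1, 2, 4, 5, 6, 7}, leaving only 3.
Row 4, column 4: row 4 has {3, 6} and column 4 has {1, 2, 3, 5, 6, 7}, leaving only 4.
Row 4, column 7: row 4 has {3, 4, 6} and column 7 has {2, 3, 5, 6, 7}, leaving only 1.
Row 4 already has {1, 3, 4, 6} and column 3 already has {2, 3, 4, 6, 7}, so row 4, column 3 must be 5.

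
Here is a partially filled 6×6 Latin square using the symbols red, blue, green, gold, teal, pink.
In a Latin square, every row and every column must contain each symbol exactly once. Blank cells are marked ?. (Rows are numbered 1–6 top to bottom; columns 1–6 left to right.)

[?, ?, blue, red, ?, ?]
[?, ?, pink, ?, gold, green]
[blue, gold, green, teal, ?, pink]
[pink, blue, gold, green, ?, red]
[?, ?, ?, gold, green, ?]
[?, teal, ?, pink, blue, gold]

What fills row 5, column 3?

Row 1, column 6: row 1 has {red, blue} and column 6 has {red, green, gold, pink}, leaving only teal.
Row 1, column 5: row 1 has {red, blue, teal} and column 5 has {blue, green, gold}, leaving only pink.
Row 1, column 2: row 1 has {red, blue, teal, pink} and column 2 has {blue, gold, teal}, leaving only green.
Row 1, column 1: row 1 has {red, blue, green, teal, pink} and column 1 has {blue, pink}, leaving only gold.
Row 2, column 2: row 2 has {green, gold, pink} and column 2 has {blue, green, gold, teal}, leaving only red.
Row 2, column 1: row 2 has {red, green, gold, pink} and column 1 has {blue, gold, pink}, leaving only teal.
Row 2, column 4: row 2 has {red, green, gold, teal, pink} and column 4 has {red, green, gold, teal, pink}, leaving only blue.
Row 3, column 5: row 3 has {blue, green, gold, teal, pink} and column 5 has {blue, green, gold, pink}, leaving only red.
Row 4, column 5: row 4 has {red, blue, green, gold, pink} and column 5 has {red, blue, green, gold, pink}, leaving only teal.
Row 5, column 1: row 5 has {green, gold} and column 1 has {blue, gold, teal, pink}, leaving only red.
Row 5 already has {red, green, gold} and column 3 already has {blue, green, gold, pink}, so row 5, column 3 must be teal.

teal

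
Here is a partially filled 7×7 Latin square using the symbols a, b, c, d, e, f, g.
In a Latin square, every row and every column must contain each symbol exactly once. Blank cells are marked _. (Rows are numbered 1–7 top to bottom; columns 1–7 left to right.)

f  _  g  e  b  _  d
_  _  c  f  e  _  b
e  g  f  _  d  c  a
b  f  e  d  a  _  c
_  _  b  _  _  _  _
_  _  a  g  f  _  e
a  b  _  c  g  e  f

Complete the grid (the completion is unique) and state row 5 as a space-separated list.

d e b a c f g

Row 5, column 4: row 5 has {b} and column 4 has {c, d, e, f, g}, leaving only a.
Row 5, column 5: row 5 has {a, b} and column 5 has {a, b, d, e, f, g}, leaving only c.
Row 5, column 7: row 5 has {a, b, c} and column 7 has {a, b, c, d, e, f}, leaving only g.
Row 5, column 1: row 5 has {a, b, c, g} and column 1 has {a, b, e, f}, leaving only d.
Row 5, column 2: row 5 has {a, b, c, d, g} and column 2 has {b, f, g}, leaving only e.
Row 5, column 6: row 5 has {a, b, c, d, e, g} and column 6 has {c, e}, leaving only f.
So row 5 reads: d e b a c f g.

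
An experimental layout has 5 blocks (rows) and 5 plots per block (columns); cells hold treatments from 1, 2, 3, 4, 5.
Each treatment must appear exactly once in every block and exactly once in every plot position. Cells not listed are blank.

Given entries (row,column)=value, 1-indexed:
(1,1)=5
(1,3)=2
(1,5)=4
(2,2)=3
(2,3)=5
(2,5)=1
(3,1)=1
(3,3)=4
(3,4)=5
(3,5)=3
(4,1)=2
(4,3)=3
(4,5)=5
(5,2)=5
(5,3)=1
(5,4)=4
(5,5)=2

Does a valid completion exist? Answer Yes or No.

Yes

No block or plot among the givens repeats a symbol, and propagating forced cells runs into no contradiction.
One valid completion exists (for instance, 5 1 2 3 4 / 4 3 5 2 1 / 1 2 4 5 3 / 2 4 3 1 5 / 3 5 1 4 2).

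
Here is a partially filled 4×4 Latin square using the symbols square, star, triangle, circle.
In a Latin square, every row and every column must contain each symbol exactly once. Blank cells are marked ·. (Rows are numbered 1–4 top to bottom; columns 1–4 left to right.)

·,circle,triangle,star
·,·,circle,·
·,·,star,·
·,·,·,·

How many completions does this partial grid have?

4

Row 1, column 1: eliminating its row and column leaves {square}.
Row 2, column 1: eliminating its row and column leaves {square, star, triangle}.
Row 2, column 2: eliminating its row and column leaves {square, star, triangle}.
Row 2, column 4: eliminating its row and column leaves {square, triangle}.
Row 3, column 1: eliminating its row and column leaves {square, triangle, circle}.
Row 3, column 2: eliminating its row and column leaves {square, triangle}.
Row 3, column 4: eliminating its row and column leaves {square, triangle, circle}.
Row 4, column 1: eliminating its row and column leaves {square, star, triangle, circle}.
Row 4, column 2: eliminating its row and column leaves {square, star, triangle}.
Row 4, column 3: eliminating its row and column leaves {square}.
Row 4, column 4: eliminating its row and column leaves {square, triangle, circle}.
Enumerating the assignments across these blanks that avoid any row or column repeat gives 4 completions.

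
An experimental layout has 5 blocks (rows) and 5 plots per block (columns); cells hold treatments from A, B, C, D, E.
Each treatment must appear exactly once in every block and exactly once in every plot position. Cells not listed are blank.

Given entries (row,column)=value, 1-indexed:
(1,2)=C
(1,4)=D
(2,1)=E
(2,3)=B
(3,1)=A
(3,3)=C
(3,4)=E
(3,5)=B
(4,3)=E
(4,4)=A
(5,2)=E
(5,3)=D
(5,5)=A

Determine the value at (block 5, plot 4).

B

Block 1, plot 1: block 1 has {C, D} and plot 1 has {A, E}, leaving only B.
Block 1, plot 3: block 1 has {B, C, D} and plot 3 has {B, C, D, E}, leaving only A.
Block 1, plot 5: block 1 has {A, B, C, D} and plot 5 has {A, B}, leaving only E.
Block 2, plot 4: block 2 has {B, E} and plot 4 has {A, D, E}, leaving only C.
Block 5 already has {A, D, E} and plot 4 already has {A, C, D, E}, so block 5, plot 4 must be B.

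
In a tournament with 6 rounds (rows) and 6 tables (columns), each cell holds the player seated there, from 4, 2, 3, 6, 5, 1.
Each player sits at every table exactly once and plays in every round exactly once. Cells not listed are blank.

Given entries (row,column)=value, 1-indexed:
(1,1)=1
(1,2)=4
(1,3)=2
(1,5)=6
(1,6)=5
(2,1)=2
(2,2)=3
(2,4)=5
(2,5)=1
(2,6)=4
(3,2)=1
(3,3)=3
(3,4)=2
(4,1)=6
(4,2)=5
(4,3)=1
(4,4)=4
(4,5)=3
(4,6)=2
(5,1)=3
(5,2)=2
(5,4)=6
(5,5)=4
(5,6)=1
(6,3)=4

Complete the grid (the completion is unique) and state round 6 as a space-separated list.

5 6 4 1 2 3

Round 6, table 1: round 6 has {4} and table 1 has {2, 3, 6, 1}, leaving only 5.
Round 6, table 2: round 6 has {4, 5} and table 2 has {4, 2, 3, 5, 1}, leaving only 6.
Round 6, table 5: round 6 has {4, 6, 5} and table 5 has {4, 3, 6, 1}, leaving only 2.
Round 6, table 6: round 6 has {4, 2, 6, 5} and table 6 has {4, 2, 5, 1}, leaving only 3.
Round 6, table 4: round 6 has {4, 2, 3, 6, 5} and table 4 has {4, 2, 6, 5}, leaving only 1.
So round 6 reads: 5 6 4 1 2 3.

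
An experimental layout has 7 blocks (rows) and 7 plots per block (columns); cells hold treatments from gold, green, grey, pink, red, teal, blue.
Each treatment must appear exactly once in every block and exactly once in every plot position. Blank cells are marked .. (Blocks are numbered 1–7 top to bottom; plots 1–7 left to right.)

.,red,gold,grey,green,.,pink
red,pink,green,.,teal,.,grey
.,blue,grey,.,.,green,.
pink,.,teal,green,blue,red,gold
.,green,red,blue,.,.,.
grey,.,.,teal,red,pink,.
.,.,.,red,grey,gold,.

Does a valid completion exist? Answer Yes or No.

No block or plot among the givens repeats a symbol, and propagating forced cells runs into no contradiction.
One valid completion exists (for instance, blue red gold grey green teal pink / red pink green gold teal blue grey / teal blue grey pink gold green red / pink grey teal green blue red gold / gold green red blue pink grey teal / grey gold blue teal red pink green / green teal pink red grey gold blue).

Yes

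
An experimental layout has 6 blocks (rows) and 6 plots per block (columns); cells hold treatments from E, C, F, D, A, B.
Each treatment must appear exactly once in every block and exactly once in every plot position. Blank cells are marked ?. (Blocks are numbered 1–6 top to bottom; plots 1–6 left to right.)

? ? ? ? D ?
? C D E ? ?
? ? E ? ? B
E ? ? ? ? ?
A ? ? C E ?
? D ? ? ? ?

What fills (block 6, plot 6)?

Block 6, plot 6 is narrowed to {E, C, F, A}.
If it were C, propagating the remaining blanks reaches a contradiction.
If it were F, propagating the remaining blanks reaches a contradiction.
If it were A, propagating the remaining blanks reaches a contradiction.
So block 6, plot 6 must be E.

E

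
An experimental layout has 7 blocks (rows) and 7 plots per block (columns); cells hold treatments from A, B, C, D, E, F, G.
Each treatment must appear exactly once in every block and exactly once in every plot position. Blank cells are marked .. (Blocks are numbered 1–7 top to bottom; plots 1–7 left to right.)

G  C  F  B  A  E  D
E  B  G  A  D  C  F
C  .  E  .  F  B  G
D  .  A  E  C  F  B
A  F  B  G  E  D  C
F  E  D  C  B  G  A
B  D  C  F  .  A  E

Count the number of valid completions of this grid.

1

Block 3, plot 2: eliminating its block and plot leaves {A}.
Block 3, plot 4: eliminating its block and plot leaves {D}.
Block 4, plot 2: eliminating its block and plot leaves {G}.
Block 7, plot 5: eliminating its block and plot leaves {G}.
Only one assignment across all blanks avoids any block or plot repeat, giving 1 completion.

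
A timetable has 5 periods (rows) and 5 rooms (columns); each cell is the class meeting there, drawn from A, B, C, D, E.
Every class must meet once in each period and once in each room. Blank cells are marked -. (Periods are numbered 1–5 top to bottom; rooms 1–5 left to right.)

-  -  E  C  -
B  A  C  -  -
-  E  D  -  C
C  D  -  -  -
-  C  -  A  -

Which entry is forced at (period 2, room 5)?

Period 1, room 2: period 1 has {C, E} and room 2 has {A, C, D, E}, leaving only B.
Period 3, room 1: period 3 has {C, D, E} and room 1 has {B, C}, leaving only A.
Period 1, room 1: period 1 has {B, C, E} and room 1 has {A, B, C}, leaving only D.
Period 1, room 5: period 1 has {B, C, D, E} and room 5 has {C}, leaving only A.
Period 3, room 4: period 3 has {A, C, D, E} and room 4 has {A, C}, leaving only B.
Period 4, room 4: period 4 has {C, D} and room 4 has {A, B, C}, leaving only E.
Period 2, room 4: period 2 has {A, B, C} and room 4 has {A, B, C, E}, leaving only D.
Period 2 already has {A, B, C, D} and room 5 already has {A, C}, so period 2, room 5 must be E.

E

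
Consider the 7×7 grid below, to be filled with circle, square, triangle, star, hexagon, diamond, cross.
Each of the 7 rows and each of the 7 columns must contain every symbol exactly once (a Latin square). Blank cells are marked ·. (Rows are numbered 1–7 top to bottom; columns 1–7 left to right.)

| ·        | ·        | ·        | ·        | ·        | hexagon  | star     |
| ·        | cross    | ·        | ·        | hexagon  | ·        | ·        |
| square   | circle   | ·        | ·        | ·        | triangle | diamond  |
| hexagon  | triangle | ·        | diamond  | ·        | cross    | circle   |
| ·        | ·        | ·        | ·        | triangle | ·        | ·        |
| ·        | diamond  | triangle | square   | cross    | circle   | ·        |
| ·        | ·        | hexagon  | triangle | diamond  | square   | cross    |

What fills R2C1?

diamond

Row 1, column 2: row 1 has {star, hexagon} and column 2 has {circle, triangle, diamond, cross}, leaving only square.
Row 1, column 5: row 1 has {square, star, hexagon} and column 5 has {triangle, hexagon, diamond, cross}, leaving only circle.
Row 1, column 4: row 1 has {circle, square, star, hexagon} and column 4 has {square, triangle, diamond}, leaving only cross.
Row 1, column 3: row 1 has {circle, square, star, hexagon, cross} and column 3 has {triangle, hexagon}, leaving only diamond.
Row 1, column 1: row 1 has {circle, square, star, hexagon, diamond, cross} and column 1 has {square, hexagon}, leaving only triangle.
Row 3, column 5: row 3 has {circle, square, triangle, diamond} and column 5 has {circle, triangle, hexagon, diamond, cross}, leaving only star.
Row 3, column 3: row 3 has {circle, square, triangle, star, diamond} and column 3 has {triangle, hexagon, diamond}, leaving only cross.
Row 3, column 4: row 3 has {circle, square, triangle, star, diamond, cross} and column 4 has {square, triangle, diamond, cross}, leaving only hexagon.
Row 4, column 5: row 4 has {circle, triangle, hexagon, diamond, cross} and column 5 has {circle, triangle, star, hexagon, diamond, cross}, leaving only square.
Row 4, column 3: row 4 has {circle, square, triangle, hexagon, diamond, cross} and column 3 has {triangle, hexagon, diamond, cross}, leaving only star.
Row 6, column 1: row 6 has {circle, square, triangle, diamond, cross} and column 1 has {square, triangle, hexagon}, leaving only star.
Row 6, column 7: row 6 has {circle, square, triangle, star, diamond, cross} and column 7 has {circle, star, diamond, cross}, leaving only hexagon.
Row 5, column 7: row 5 has {triangle} and column 7 has {circle, star, hexagon, diamond, cross}, leaving only square.
Row 2, column 7: row 2 has {hexagon, cross} and column 7 has {circle, square, star, hexagon, diamond, cross}, leaving only triangle.
Row 5, column 3: row 5 has {square, triangle} and column 3 has {triangle, star, hexagon, diamond, cross}, leaving only circle.
Row 2, column 3: row 2 has {triangle, hexagon, cross} and column 3 has {circle, triangle, star, hexagon, diamond, cross}, leaving only square.
Row 5, column 4: row 5 has {circle, square, triangle} and column 4 has {square, triangle, hexagon, diamond, cross}, leaving only star.
Row 2, column 4: row 2 has {square, triangle, hexagon, cross} and column 4 has {square, triangle, star, hexagon, diamond, cross}, leaving only circle.
Row 2 already has {circle, square, triangle, hexagon, cross} and column 1 already has {square, triangle, star, hexagon}, so row 2, column 1 must be diamond.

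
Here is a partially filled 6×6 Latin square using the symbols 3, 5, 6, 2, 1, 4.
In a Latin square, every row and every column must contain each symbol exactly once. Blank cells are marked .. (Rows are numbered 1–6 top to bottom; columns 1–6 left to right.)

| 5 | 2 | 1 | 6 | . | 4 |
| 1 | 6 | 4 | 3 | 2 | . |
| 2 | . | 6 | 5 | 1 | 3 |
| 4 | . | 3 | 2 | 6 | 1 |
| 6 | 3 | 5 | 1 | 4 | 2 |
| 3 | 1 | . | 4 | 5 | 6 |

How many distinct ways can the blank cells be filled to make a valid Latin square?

Row 1, column 5: eliminating its row and column leaves {3}.
Row 2, column 6: eliminating its row and column leaves {5}.
Row 3, column 2: eliminating its row and column leaves {4}.
Row 4, column 2: eliminating its row and column leaves {5}.
Row 6, column 3: eliminating its row and column leaves {2}.
Only one assignment across all blanks avoids any row or column repeat, giving 1 completion.

1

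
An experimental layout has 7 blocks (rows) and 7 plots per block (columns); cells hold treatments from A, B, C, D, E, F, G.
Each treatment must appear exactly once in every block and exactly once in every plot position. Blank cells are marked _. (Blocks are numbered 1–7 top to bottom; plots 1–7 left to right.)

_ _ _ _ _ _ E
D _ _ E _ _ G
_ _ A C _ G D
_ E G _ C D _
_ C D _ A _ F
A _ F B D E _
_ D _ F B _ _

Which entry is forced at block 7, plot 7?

Block 2, plot 5: block 2 has {D, E, G} and plot 5 has {A, B, C, D}, leaving only F.
Block 1, plot 5: block 1 has {E} and plot 5 has {A, B, C, D, F}, leaving only G.
Block 3, plot 5: block 3 has {A, C, D, G} and plot 5 has {A, B, C, D, F, G}, leaving only E.
Block 4, plot 4: block 4 has {C, D, E, G} and plot 4 has {B, C, E, F}, leaving only A.
Block 1, plot 4: block 1 has {E, G} and plot 4 has {A, B, C, E, F}, leaving only D.
Block 4, plot 7: block 4 has {A, C, D, E, G} and plot 7 has {D, E, F, G}, leaving only B.
Block 4, plot 1: block 4 has {A, B, C, D, E, G} and plot 1 has {A, D}, leaving only F.
Block 3, plot 1: block 3 has {A, C, D, E, G} and plot 1 has {A, D, F}, leaving only B.
Block 1, plot 1: block 1 has {D, E, G} and plot 1 has {A, B, D, F}, leaving only C.
Block 1, plot 3: block 1 has {C, D, E, G} and plot 3 has {A, D, F, G}, leaving only B.
Block 2, plot 3: block 2 has {D, E, F, G} and plot 3 has {A, B, D, F, G}, leaving only C.
Block 3, plot 2: block 3 has {A, B, C, D, E, G} and plot 2 has {C, D, E}, leaving only F.
Block 1, plot 2: block 1 has {B, C, D, E, G} and plot 2 has {C, D, E, F}, leaving only A.
Block 1, plot 6: block 1 has {A, B, C, D, E, G} and plot 6 has {D, E, G}, leaving only F.
Block 2, plot 2: block 2 has {C, D, E, F, G} and plot 2 has {A, C, D, E, F}, leaving only B.
Block 2, plot 6: block 2 has {B, C, D, E, F, G} and plot 6 has {D, E, F, G}, leaving only A.
Block 5, plot 4: block 5 has {A, C, D, F} and plot 4 has {A, B, C, D, E, F}, leaving only G.
Block 5, plot 1: block 5 has {A, C, D, F, G} and plot 1 has {A, B, C, D, F}, leaving only E.
Block 5, plot 6: block 5 has {A, C, D, E, F, G} and plot 6 has {A, D, E, F, G}, leaving only B.
Block 6, plot 2: block 6 has {A, B, D, E, F} and plot 2 has {A, B, C, D, E, F}, leaving only G.
Block 6, plot 7: block 6 has {A, B, D, E, F, G} and plot 7 has {B, D, E, F, G}, leaving only C.
Block 7 already has {B, D, F} and plot 7 already has {B, C, D, E, F, G}, so block 7, plot 7 must be A.

A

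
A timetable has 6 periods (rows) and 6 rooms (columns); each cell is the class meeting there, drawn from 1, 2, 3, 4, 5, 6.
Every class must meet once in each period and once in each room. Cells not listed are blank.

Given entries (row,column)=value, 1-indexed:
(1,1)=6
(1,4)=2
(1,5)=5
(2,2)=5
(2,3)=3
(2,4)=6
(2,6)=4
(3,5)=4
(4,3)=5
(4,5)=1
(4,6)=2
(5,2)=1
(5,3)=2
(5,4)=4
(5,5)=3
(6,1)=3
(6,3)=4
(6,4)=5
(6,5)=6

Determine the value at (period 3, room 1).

2

Period 1, room 3: period 1 has {2, 5, 6} and room 3 has {2, 3, 4, 5}, leaving only 1.
Period 1, room 6: period 1 has {1, 2, 5, 6} and room 6 has {2, 4}, leaving only 3.
Period 1, room 2: period 1 has {1, 2, 3, 5, 6} and room 2 has {1, 5}, leaving only 4.
Period 2, room 5: period 2 has {3, 4, 5, 6} and room 5 has {1, 3, 4, 5, 6}, leaving only 2.
Period 2, room 1: period 2 has {2, 3, 4, 5, 6} and room 1 has {3, 6}, leaving only 1.
Period 3, room 3: period 3 has {4} and room 3 has {1, 2, 3, 4, 5}, leaving only 6.
Period 4, room 1: period 4 has {1, 2, 5} and room 1 has {1, 3, 6}, leaving only 4.
Period 4, room 4: period 4 has {1, 2, 4, 5} and room 4 has {2, 4, 5, 6}, leaving only 3.
Period 3, room 4: period 3 has {4, 6} and room 4 has {2, 3, 4, 5, 6}, leaving only 1.
Period 3, room 6: period 3 has {1, 4, 6} and room 6 has {2, 3, 4}, leaving only 5.
Period 3 already has {1, 4, 5, 6} and room 1 already has {1, 3, 4, 6}, so period 3, room 1 must be 2.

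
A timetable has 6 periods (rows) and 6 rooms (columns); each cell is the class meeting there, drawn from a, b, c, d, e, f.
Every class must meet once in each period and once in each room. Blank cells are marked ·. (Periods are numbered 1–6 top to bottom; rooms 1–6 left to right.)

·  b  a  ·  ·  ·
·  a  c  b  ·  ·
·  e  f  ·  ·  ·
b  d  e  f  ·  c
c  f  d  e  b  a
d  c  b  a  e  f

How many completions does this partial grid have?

Period 1, room 1: eliminating its period and room leaves {e, f}.
Period 1, room 4: eliminating its period and room leaves {c, d}.
Period 1, room 5: eliminating its period and room leaves {c, d, f}.
Period 1, room 6: eliminating its period and room leaves {d, e}.
Period 2, room 1: eliminating its period and room leaves {e, f}.
Period 2, room 5: eliminating its period and room leaves {d, f}.
Period 2, room 6: eliminating its period and room leaves {d, e}.
Period 3, room 1: eliminating its period and room leaves {a}.
Period 3, room 4: eliminating its period and room leaves {c, d}.
Period 3, room 5: eliminating its period and room leaves {a, c, d}.
Period 3, room 6: eliminating its period and room leaves {b, d}.
Period 4, room 5: eliminating its period and room leaves {a}.
Enumerating the assignments across these blanks that avoid any period or room repeat gives 3 completions.

3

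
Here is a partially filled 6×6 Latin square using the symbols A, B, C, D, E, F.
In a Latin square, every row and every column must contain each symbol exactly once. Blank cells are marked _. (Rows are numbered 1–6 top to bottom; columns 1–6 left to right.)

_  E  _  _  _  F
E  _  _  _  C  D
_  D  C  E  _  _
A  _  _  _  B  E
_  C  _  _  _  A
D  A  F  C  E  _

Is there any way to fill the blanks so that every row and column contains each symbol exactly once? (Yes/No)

No

Row 3, column 6: row 3 has {C, D, E} and column 6 has {A, D, E, F}, so it must be B.
Now row 6, column 6: row 6 together with column 6 already contain {A, B, C, D, E, F} — every symbol — so nothing can go there. The grid has no valid completion.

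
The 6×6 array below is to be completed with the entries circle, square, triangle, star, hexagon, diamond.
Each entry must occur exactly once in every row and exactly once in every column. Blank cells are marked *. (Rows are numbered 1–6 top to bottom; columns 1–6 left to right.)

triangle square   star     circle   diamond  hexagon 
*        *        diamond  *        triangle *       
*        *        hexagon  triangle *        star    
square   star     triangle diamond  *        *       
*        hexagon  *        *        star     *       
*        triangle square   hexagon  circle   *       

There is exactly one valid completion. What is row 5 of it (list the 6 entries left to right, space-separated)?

Row 5, column 3: row 5 has {star, hexagon} and column 3 has {square, triangle, star, hexagon, diamond}, leaving only circle.
Row 5, column 1: row 5 has {circle, star, hexagon} and column 1 has {square, triangle}, leaving only diamond.
Row 5, column 4: row 5 has {circle, star, hexagon, diamond} and column 4 has {circle, triangle, hexagon, diamond}, leaving only square.
Row 5, column 6: row 5 has {circle, square, star, hexagon, diamond} and column 6 has {star, hexagon}, leaving only triangle.
So row 5 reads: diamond hexagon circle square star triangle.

diamond hexagon circle square star triangle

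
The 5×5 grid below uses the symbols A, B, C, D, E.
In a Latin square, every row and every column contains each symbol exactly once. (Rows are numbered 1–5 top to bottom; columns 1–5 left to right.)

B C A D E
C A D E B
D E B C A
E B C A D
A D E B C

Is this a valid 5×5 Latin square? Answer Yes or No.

Each row is a permutation of the 5 symbols, and so is each column.

Yes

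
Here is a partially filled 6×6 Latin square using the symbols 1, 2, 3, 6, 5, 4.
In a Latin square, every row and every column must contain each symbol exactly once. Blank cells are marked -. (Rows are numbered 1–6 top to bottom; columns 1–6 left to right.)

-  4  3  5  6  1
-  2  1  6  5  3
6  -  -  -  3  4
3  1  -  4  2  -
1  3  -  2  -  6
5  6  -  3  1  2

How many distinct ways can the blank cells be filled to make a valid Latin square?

1

Row 1, column 1: eliminating its row and column leaves {2}.
Row 2, column 1: eliminating its row and column leaves {4}.
Row 3, column 2: eliminating its row and column leaves {5}.
Row 3, column 3: eliminating its row and column leaves {2, 5}.
Row 3, column 4: eliminating its row and column leaves {1}.
Row 4, column 3: eliminating its row and column leaves {6, 5}.
Row 4, column 6: eliminating its row and column leaves {5}.
Row 5, column 3: eliminating its row and column leaves {5, 4}.
Row 5, column 5: eliminating its row and column leaves {4}.
Row 6, column 3: eliminating its row and column leaves {4}.
Only one assignment across all blanks avoids any row or column repeat, giving 1 completion.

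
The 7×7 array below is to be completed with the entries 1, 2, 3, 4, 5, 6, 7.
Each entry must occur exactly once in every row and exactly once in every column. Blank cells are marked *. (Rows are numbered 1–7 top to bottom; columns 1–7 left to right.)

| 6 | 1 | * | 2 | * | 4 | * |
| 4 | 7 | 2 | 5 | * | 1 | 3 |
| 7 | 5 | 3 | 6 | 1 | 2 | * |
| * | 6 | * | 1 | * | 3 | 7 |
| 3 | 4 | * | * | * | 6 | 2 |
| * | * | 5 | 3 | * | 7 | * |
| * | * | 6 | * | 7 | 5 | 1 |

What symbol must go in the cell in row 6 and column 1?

1

Row 1, column 3: row 1 has {1, 2, 4, 6} and column 3 has {2, 3, 5, 6}, leaving only 7.
Row 1, column 7: row 1 has {1, 2, 4, 6, 7} and column 7 has {1, 2, 3, 7}, leaving only 5.
Row 1, column 5: row 1 has {1, 2, 4, 5, 6, 7} and column 5 has {1, 7}, leaving only 3.
Row 2, column 5: row 2 has {1, 2, 3, 4, 5, 7} and column 5 has {1, 3, 7}, leaving only 6.
Row 3, column 7: row 3 has {1, 2, 3, 5, 6, 7} and column 7 has {1, 2, 3, 5, 7}, leaving only 4.
Row 4, column 3: row 4 has {1, 3, 6, 7} and column 3 has {2, 3, 5, 6, 7}, leaving only 4.
Row 5, column 3: row 5 has {2, 3, 4, 6} and column 3 has {2, 3, 4, 5, 6, 7}, leaving only 1.
Row 5, column 4: row 5 has {1, 2, 3, 4, 6} and column 4 has {1, 2, 3, 5, 6}, leaving only 7.
Row 5, column 5: row 5 has {1, 2, 3, 4, 6, 7} and column 5 has {1, 3, 6, 7}, leaving only 5.
Row 4, column 5: row 4 has {1, 3, 4, 6, 7} and column 5 has {1, 3, 5, 6, 7}, leaving only 2.
Row 4, column 1: row 4 has {1, 2, 3, 4, 6, 7} and column 1 has {3, 4, 6, 7}, leaving only 5.
Row 6, column 2: row 6 has {3, 5, 7} and column 2 has {1, 4, 5, 6, 7}, leaving only 2.
Row 6 already has {2, 3, 5, 7} and column 1 already has {3, 4, 5, 6, 7}, so row 6, column 1 must be 1.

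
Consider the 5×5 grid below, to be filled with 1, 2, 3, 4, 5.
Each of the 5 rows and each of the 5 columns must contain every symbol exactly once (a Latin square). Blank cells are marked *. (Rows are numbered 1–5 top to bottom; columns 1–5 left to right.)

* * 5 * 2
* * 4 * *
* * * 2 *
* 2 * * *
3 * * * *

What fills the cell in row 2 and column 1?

Row 2, column 1 is narrowed to {1, 2, 5}.
If it were 1, then row 4, column 1 would be left with no valid symbol.
If it were 5, propagating the remaining blanks reaches a contradiction.
So row 2, column 1 must be 2.

2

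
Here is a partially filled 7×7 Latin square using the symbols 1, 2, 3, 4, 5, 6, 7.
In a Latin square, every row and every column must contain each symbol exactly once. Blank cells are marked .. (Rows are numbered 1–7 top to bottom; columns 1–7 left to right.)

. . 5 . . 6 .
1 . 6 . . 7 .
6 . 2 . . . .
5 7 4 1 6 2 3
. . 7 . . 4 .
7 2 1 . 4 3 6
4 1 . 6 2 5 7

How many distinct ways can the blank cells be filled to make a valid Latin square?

Row 1, column 1: eliminating its row and column leaves {2, 3}.
Row 1, column 2: eliminating its row and column leaves {3, 4}.
Row 1, column 4: eliminating its row and column leaves {2, 3, 4, 7}.
Row 1, column 5: eliminating its row and column leaves {1, 3, 7}.
Row 1, column 7: eliminating its row and column leaves {1, 2, 4}.
Row 2, column 2: eliminating its row and column leaves {3, 4, 5}.
Row 2, column 4: eliminating its row and column leaves {2, 3, 4, 5}.
Row 2, column 5: eliminating its row and column leaves {3, 5}.
Row 2, column 7: eliminating its row and column leaves {2, 4, 5}.
Row 3, column 2: eliminating its row and column leaves {3, 4, 5}.
Row 3, column 4: eliminating its row and column leaves {3, 4, 5, 7}.
Row 3, column 5: eliminating its row and column leaves {1, 3, 5, 7}.
Row 3, column 6: eliminating its row and column leaves {1}.
Row 3, column 7: eliminating its row and column leaves {1, 4, 5}.
Row 5, column 1: eliminating its row and column leaves {2, 3}.
Row 5, column 2: eliminating its row and column leaves {3, 5, 6}.
Row 5, column 4: eliminating its row and column leaves {2, 3, 5}.
Row 5, column 5: eliminating its row and column leaves {1, 3, 5}.
Row 5, column 7: eliminating its row and column leaves {1, 2, 5}.
Row 6, column 4: eliminating its row and column leaves {5}.
Row 7, column 3: eliminating its row and column leaves {3}.
Enumerating the assignments across these blanks that avoid any row or column repeat gives 8 completions.

8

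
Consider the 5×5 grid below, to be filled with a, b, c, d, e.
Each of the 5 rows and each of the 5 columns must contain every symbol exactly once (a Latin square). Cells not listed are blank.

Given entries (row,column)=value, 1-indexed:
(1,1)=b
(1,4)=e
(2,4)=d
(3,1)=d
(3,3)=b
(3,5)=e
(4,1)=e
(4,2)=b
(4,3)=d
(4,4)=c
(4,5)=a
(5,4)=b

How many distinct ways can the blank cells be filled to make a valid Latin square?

Row 1, column 2: eliminating its row and column leaves {a, c, d}.
Row 1, column 3: eliminating its row and column leaves {a, c}.
Row 1, column 5: eliminating its row and column leaves {c, d}.
Row 2, column 1: eliminating its row and column leaves {a, c}.
Row 2, column 2: eliminating its row and column leaves {a, c, e}.
Row 2, column 3: eliminating its row and column leaves {a, c, e}.
Row 2, column 5: eliminating its row and column leaves {b, c}.
Row 3, column 2: eliminating its row and column leaves {a, c}.
Row 3, column 4: eliminating its row and column leaves {a}.
Row 5, column 1: eliminating its row and column leaves {a, c}.
Row 5, column 2: eliminating its row and column leaves {a, c, d, e}.
Row 5, column 3: eliminating its row and column leaves {a, c, e}.
Row 5, column 5: eliminating its row and column leaves {c, d}.
Enumerating the assignments across these blanks that avoid any row or column repeat gives 3 completions.

3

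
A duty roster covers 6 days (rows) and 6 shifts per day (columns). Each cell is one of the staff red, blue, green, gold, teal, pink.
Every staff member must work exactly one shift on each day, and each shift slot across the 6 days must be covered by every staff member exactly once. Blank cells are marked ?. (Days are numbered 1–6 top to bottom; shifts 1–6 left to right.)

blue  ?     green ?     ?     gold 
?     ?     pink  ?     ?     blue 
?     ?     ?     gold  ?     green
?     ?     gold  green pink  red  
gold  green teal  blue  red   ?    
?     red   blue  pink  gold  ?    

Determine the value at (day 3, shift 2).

teal

Day 1, shift 5: day 1 has {blue, green, gold} and shift 5 has {red, gold, pink}, leaving only teal.
Day 1, shift 2: day 1 has {blue, green, gold, teal} and shift 2 has {red, green}, leaving only pink.
Day 1, shift 4: day 1 has {blue, green, gold, teal, pink} and shift 4 has {blue, green, gold, pink}, leaving only red.
Day 2, shift 4: day 2 has {blue, pink} and shift 4 has {red, blue, green, gold, pink}, leaving only teal.
Day 2, shift 2: day 2 has {blue, teal, pink} and shift 2 has {red, green, pink}, leaving only gold.
Day 2, shift 5: day 2 has {blue, gold, teal, pink} and shift 5 has {red, gold, teal, pink}, leaving only green.
Day 2, shift 1: day 2 has {blue, green, gold, teal, pink} and shift 1 has {blue, gold}, leaving only red.
Day 3, shift 3: day 3 has {green, gold} and shift 3 has {blue, green, gold, teal, pink}, leaving only red.
Day 3, shift 5: day 3 has {red, green, gold} and shift 5 has {red, green, gold, teal, pink}, leaving only blue.
Day 3 already has {red, blue, green, gold} and shift 2 already has {red, green, gold, pink}, so day 3, shift 2 must be teal.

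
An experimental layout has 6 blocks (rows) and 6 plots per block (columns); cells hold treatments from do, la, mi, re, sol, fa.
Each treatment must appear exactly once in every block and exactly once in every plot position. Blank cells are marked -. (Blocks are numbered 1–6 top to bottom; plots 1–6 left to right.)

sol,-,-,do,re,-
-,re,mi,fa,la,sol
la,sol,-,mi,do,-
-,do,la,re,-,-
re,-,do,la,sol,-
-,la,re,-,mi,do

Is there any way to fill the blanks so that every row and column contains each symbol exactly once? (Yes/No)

No

Block 1, plot 3: block 1 has {do, re, sol} and plot 3 has {do, la, mi, re}, so it must be fa.
Now block 3, plot 3: block 3 together with plot 3 already contain {do, la, mi, re, sol, fa} — every symbol — so nothing can go there. The grid has no valid completion.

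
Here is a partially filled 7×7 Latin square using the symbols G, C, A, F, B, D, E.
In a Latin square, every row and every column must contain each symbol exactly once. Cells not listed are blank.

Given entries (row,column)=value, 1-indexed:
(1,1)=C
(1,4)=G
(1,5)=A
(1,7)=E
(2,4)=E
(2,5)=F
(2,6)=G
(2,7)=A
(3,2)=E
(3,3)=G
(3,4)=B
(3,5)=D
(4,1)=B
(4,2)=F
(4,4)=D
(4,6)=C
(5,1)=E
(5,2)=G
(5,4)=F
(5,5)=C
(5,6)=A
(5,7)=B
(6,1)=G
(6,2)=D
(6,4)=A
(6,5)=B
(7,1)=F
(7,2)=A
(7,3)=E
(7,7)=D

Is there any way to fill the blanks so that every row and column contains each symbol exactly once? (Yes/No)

No row or column among the givens repeats a symbol, and propagating forced cells runs into no contradiction.
One valid completion exists (for instance, C B F G A D E / D C B E F G A / A E G B D F C / B F A D E C G / E G D F C A B / G D C A B E F / F A E C G B D).

Yes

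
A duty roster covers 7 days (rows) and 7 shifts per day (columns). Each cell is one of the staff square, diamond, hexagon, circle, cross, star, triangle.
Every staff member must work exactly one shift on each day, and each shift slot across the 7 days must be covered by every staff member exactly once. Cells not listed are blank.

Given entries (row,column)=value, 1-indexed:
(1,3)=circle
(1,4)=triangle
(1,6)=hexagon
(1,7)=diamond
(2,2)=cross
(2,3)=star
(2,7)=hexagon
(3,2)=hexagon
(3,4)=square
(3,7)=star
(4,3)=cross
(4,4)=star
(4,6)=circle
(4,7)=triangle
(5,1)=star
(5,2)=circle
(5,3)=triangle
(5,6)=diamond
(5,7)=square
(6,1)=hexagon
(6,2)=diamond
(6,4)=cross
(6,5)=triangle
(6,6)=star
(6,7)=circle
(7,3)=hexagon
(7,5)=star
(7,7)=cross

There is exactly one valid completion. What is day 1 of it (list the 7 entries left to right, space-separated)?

cross star circle triangle square hexagon diamond

Day 3, shift 3: day 3 has {square, hexagon, star} and shift 3 has {hexagon, circle, cross, star, triangle}, leaving only diamond.
Day 4, shift 2: day 4 has {circle, cross, star, triangle} and shift 2 has {diamond, hexagon, circle, cross}, leaving only square.
Day 1, shift 2: day 1 has {diamond, hexagon, circle, triangle} and shift 2 has {square, diamond, hexagon, circle, cross}, leaving only star.
Day 4, shift 1: day 4 has {square, circle, cross, star, triangle} and shift 1 has {hexagon, star}, leaving only diamond.
Day 4, shift 5: day 4 has {square, diamond, circle, cross, star, triangle} and shift 5 has {star, triangle}, leaving only hexagon.
Day 5, shift 4: day 5 has {square, diamond, circle, star, triangle} and shift 4 has {square, cross, star, triangle}, leaving only hexagon.
Day 5, shift 5: day 5 has {square, diamond, hexagon, circle, star, triangle} and shift 5 has {hexagon, star, triangle}, leaving only cross.
Day 1, shift 5: day 1 has {diamond, hexagon, circle, star, triangle} and shift 5 has {hexagon, cross, star, triangle}, leaving only square.
Day 1, shift 1: day 1 has {square, diamond, hexagon, circle, star, triangle} and shift 1 has {diamond, hexagon, star}, leaving only cross.
So day 1 reads: cross star circle triangle square hexagon diamond.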